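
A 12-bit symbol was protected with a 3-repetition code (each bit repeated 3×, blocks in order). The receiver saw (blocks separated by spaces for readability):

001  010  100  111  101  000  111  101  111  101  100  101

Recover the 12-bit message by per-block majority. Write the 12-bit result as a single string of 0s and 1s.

000110111101

Block 1 (001): 1 one → 0
Block 2 (010): 1 one → 0
Block 3 (100): 1 one → 0
Block 4 (111): 3 ones → 1
Block 5 (101): 2 ones → 1
Block 6 (000): 0 ones → 0
Block 7 (111): 3 ones → 1
Block 8 (101): 2 ones → 1
Block 9 (111): 3 ones → 1
Block 10 (101): 2 ones → 1
Block 11 (100): 1 one → 0
Block 12 (101): 2 ones → 1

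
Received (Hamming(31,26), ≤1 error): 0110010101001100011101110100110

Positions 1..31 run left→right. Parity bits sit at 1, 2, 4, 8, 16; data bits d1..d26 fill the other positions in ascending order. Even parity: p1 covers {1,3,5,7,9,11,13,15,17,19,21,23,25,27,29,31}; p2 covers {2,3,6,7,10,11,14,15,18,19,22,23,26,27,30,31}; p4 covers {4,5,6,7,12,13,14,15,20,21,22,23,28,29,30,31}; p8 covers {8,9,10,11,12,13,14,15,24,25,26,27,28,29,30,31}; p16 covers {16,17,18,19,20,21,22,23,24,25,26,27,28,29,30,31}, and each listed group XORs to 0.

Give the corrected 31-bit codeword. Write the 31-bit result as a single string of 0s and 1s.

s1 (pos 1,3,5,7,9,11,13,15,17,19,21,23,25,27,29,31): 0⊕1⊕0⊕0⊕0⊕0⊕1⊕0⊕0⊕1⊕0⊕1⊕0⊕0⊕1⊕0 = 1
s2 (pos 2,3,6,7,10,11,14,15,18,19,22,23,26,27,30,31): 1⊕1⊕1⊕0⊕1⊕0⊕1⊕0⊕1⊕1⊕1⊕1⊕1⊕0⊕1⊕0 = 1
s4 (pos 4,5,6,7,12,13,14,15,20,21,22,23,28,29,30,31): 0⊕0⊕1⊕0⊕0⊕1⊕1⊕0⊕1⊕0⊕1⊕1⊕0⊕1⊕1⊕0 = 0
s8 (pos 8,9,10,11,12,13,14,15,24,25,26,27,28,29,30,31): 1⊕0⊕1⊕0⊕0⊕1⊕1⊕0⊕1⊕0⊕1⊕0⊕0⊕1⊕1⊕0 = 0
s16 (pos 16,17,18,19,20,21,22,23,24,25,26,27,28,29,30,31): 0⊕0⊕1⊕1⊕1⊕0⊕1⊕1⊕1⊕0⊕1⊕0⊕0⊕1⊕1⊕0 = 1
Syndrome s16…s1 = 10011 → error at position 19.
Flip position 19: 0110010101001100011101110100110 → 0110010101001100010101110100110

0110010101001100010101110100110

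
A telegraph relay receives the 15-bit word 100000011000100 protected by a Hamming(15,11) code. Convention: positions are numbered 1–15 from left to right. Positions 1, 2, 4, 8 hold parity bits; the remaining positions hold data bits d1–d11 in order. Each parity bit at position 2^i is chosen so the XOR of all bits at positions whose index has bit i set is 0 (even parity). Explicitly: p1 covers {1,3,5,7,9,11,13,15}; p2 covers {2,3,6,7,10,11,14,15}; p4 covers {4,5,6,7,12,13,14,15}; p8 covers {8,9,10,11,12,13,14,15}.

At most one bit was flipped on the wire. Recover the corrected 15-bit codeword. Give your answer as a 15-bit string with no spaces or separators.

100000011000000

s1 (pos 1,3,5,7,9,11,13,15): 1⊕0⊕0⊕0⊕1⊕0⊕1⊕0 = 1
s2 (pos 2,3,6,7,10,11,14,15): 0⊕0⊕0⊕0⊕0⊕0⊕0⊕0 = 0
s4 (pos 4,5,6,7,12,13,14,15): 0⊕0⊕0⊕0⊕0⊕1⊕0⊕0 = 1
s8 (pos 8,9,10,11,12,13,14,15): 1⊕1⊕0⊕0⊕0⊕1⊕0⊕0 = 1
Syndrome s8…s1 = 1101 → error at position 13.
Flip position 13: 100000011000100 → 100000011000000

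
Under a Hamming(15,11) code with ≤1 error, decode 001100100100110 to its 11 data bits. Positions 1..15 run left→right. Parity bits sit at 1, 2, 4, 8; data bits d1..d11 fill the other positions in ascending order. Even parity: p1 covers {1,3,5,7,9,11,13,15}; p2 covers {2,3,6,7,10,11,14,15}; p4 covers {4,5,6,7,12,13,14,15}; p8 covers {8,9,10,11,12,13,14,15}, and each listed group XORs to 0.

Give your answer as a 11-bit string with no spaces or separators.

s1 (pos 1,3,5,7,9,11,13,15): 0⊕1⊕0⊕1⊕0⊕0⊕1⊕0 = 1
s2 (pos 2,3,6,7,10,11,14,15): 0⊕1⊕0⊕1⊕1⊕0⊕1⊕0 = 0
s4 (pos 4,5,6,7,12,13,14,15): 1⊕0⊕0⊕1⊕0⊕1⊕1⊕0 = 0
s8 (pos 8,9,10,11,12,13,14,15): 0⊕0⊕1⊕0⊕0⊕1⊕1⊕0 = 1
Syndrome s8…s1 = 1001 → error at position 9.
Flip position 9: 001100100100110 → 001100101100110
Read data bits from positions 3,5,6,7,9,10,11,12,13,14,15: 10011100110

10011100110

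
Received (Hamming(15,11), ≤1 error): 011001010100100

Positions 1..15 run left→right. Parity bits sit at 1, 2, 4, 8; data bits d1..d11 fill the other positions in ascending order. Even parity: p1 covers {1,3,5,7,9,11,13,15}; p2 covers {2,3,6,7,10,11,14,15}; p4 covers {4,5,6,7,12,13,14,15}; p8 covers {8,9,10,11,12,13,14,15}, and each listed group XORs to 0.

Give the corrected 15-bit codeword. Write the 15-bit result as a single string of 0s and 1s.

011001000100100

s1 (pos 1,3,5,7,9,11,13,15): 0⊕1⊕0⊕0⊕0⊕0⊕1⊕0 = 0
s2 (pos 2,3,6,7,10,11,14,15): 1⊕1⊕1⊕0⊕1⊕0⊕0⊕0 = 0
s4 (pos 4,5,6,7,12,13,14,15): 0⊕0⊕1⊕0⊕0⊕1⊕0⊕0 = 0
s8 (pos 8,9,10,11,12,13,14,15): 1⊕0⊕1⊕0⊕0⊕1⊕0⊕0 = 1
Syndrome s8…s1 = 1000 → error at position 8.
Flip position 8: 011001010100100 → 011001000100100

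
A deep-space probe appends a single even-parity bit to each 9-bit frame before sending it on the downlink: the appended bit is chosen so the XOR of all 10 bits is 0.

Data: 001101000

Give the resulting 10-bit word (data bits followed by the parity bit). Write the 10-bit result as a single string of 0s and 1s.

XOR of the 9 data bits: 0⊕0⊕1⊕1⊕0⊕1⊕0⊕0⊕0 = 1
Parity bit = 1 (so all 10 bits XOR to 0).

0011010001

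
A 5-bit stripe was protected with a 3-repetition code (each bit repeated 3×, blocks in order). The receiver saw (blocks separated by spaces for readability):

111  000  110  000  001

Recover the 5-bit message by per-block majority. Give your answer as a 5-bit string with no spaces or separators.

10100

Block 1 (111): 3 ones → 1
Block 2 (000): 0 ones → 0
Block 3 (110): 2 ones → 1
Block 4 (000): 0 ones → 0
Block 5 (001): 1 one → 0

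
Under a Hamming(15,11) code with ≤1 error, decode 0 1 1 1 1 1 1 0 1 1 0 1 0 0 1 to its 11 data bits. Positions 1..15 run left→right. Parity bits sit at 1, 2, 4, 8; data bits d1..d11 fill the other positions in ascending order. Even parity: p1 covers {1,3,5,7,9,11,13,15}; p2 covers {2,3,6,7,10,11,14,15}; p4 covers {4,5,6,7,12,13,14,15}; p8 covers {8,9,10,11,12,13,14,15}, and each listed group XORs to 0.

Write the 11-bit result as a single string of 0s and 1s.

11111101001

s1 (pos 1,3,5,7,9,11,13,15): 0⊕1⊕1⊕1⊕1⊕0⊕0⊕1 = 1
s2 (pos 2,3,6,7,10,11,14,15): 1⊕1⊕1⊕1⊕1⊕0⊕0⊕1 = 0
s4 (pos 4,5,6,7,12,13,14,15): 1⊕1⊕1⊕1⊕1⊕0⊕0⊕1 = 0
s8 (pos 8,9,10,11,12,13,14,15): 0⊕1⊕1⊕0⊕1⊕0⊕0⊕1 = 0
Syndrome s8…s1 = 0001 → error at position 1.
Flip position 1: 011111101101001 → 111111101101001
Read data bits from positions 3,5,6,7,9,10,11,12,13,14,15: 11111101001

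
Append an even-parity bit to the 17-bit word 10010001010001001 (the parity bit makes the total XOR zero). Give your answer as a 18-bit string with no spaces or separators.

100100010100010010

XOR of the 17 data bits: 1⊕0⊕0⊕1⊕0⊕0⊕0⊕1⊕0⊕1⊕0⊕0⊕0⊕1⊕0⊕0⊕1 = 0
Parity bit = 0 (so all 18 bits XOR to 0).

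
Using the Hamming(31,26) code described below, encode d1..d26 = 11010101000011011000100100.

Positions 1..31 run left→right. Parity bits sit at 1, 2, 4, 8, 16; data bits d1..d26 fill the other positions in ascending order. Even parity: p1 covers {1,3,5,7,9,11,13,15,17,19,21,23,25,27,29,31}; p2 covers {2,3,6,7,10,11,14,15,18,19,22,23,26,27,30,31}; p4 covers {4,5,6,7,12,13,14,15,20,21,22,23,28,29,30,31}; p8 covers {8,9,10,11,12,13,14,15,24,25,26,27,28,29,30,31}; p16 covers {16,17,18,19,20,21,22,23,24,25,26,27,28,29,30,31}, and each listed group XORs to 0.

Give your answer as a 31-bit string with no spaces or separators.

0110101001010000011011000100100

Place data at non-parity positions: p1 p2 1 p4 1 0 1 p8 0 1 0 1 0 0 0 p16 0 1 1 0 1 1 0 0 0 1 0 0 1 0 0
p1 (pos 1,3,5,7,9,11,13,15,17,19,21,23,25,27,29,31): XOR of data positions = 1⊕1⊕1⊕0⊕0⊕0⊕0⊕0⊕1⊕1⊕0⊕0⊕0⊕1⊕0 = 0
p2 (pos 2,3,6,7,10,11,14,15,18,19,22,23,26,27,30,31): XOR of data positions = 1⊕0⊕1⊕1⊕0⊕0⊕0⊕1⊕1⊕1⊕0⊕1⊕0⊕0⊕0 = 1
p4 (pos 4,5,6,7,12,13,14,15,20,21,22,23,28,29,30,31): XOR of data positions = 1⊕0⊕1⊕1⊕0⊕0⊕0⊕0⊕1⊕1⊕0⊕0⊕1⊕0⊕0 = 0
p8 (pos 8,9,10,11,12,13,14,15,24,25,26,27,28,29,30,31): XOR of data positions = 0⊕1⊕0⊕1⊕0⊕0⊕0⊕0⊕0⊕1⊕0⊕0⊕1⊕0⊕0 = 0
p16 (pos 16,17,18,19,20,21,22,23,24,25,26,27,28,29,30,31): XOR of data positions = 0⊕1⊕1⊕0⊕1⊕1⊕0⊕0⊕0⊕1⊕0⊕0⊕1⊕0⊕0 = 0
Codeword: 0110101001010000011011000100100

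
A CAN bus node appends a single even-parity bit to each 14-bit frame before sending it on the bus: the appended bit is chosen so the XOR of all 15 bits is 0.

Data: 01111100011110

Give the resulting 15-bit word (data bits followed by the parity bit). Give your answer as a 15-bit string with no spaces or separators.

XOR of the 14 data bits: 0⊕1⊕1⊕1⊕1⊕1⊕0⊕0⊕0⊕1⊕1⊕1⊕1⊕0 = 1
Parity bit = 1 (so all 15 bits XOR to 0).

011111000111101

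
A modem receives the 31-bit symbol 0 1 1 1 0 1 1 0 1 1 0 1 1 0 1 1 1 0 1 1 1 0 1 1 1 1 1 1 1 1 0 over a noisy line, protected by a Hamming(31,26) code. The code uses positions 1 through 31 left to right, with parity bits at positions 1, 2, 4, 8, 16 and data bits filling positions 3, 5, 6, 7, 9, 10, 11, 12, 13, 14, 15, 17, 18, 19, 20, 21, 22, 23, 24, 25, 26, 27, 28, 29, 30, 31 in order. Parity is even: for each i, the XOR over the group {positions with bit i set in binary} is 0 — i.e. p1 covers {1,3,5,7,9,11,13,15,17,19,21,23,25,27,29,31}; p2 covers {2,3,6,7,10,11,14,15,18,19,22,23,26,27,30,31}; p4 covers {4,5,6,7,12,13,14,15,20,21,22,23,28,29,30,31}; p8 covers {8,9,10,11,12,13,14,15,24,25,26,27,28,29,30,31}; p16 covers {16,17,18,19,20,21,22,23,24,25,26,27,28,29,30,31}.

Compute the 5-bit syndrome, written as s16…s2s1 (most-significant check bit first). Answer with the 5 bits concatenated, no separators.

10010

s1 (pos 1,3,5,7,9,11,13,15,17,19,21,23,25,27,29,31): 0⊕1⊕0⊕1⊕1⊕0⊕1⊕1⊕1⊕1⊕1⊕1⊕1⊕1⊕1⊕0 = 0
s2 (pos 2,3,6,7,10,11,14,15,18,19,22,23,26,27,30,31): 1⊕1⊕1⊕1⊕1⊕0⊕0⊕1⊕0⊕1⊕0⊕1⊕1⊕1⊕1⊕0 = 1
s4 (pos 4,5,6,7,12,13,14,15,20,21,22,23,28,29,30,31): 1⊕0⊕1⊕1⊕1⊕1⊕0⊕1⊕1⊕1⊕0⊕1⊕1⊕1⊕1⊕0 = 0
s8 (pos 8,9,10,11,12,13,14,15,24,25,26,27,28,29,30,31): 0⊕1⊕1⊕0⊕1⊕1⊕0⊕1⊕1⊕1⊕1⊕1⊕1⊕1⊕1⊕0 = 0
s16 (pos 16,17,18,19,20,21,22,23,24,25,26,27,28,29,30,31): 1⊕1⊕0⊕1⊕1⊕1⊕0⊕1⊕1⊕1⊕1⊕1⊕1⊕1⊕1⊕0 = 1
Syndrome s16…s1 = 10010 → error at position 18.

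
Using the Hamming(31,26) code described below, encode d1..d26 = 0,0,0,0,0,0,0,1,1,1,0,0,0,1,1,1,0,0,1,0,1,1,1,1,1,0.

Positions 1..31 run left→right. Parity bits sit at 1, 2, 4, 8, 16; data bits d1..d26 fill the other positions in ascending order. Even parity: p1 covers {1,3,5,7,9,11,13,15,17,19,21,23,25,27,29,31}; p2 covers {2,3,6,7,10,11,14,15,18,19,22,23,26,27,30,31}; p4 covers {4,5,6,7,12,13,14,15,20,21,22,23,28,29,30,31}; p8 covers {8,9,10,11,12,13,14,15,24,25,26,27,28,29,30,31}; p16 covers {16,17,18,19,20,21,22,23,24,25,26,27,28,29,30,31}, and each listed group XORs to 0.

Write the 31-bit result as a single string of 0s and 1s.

1100000100011101001110010111110

Place data at non-parity positions: p1 p2 0 p4 0 0 0 p8 0 0 0 1 1 1 0 p16 0 0 1 1 1 0 0 1 0 1 1 1 1 1 0
p1 (pos 1,3,5,7,9,11,13,15,17,19,21,23,25,27,29,31): XOR of data positions = 0⊕0⊕0⊕0⊕0⊕1⊕0⊕0⊕1⊕1⊕0⊕0⊕1⊕1⊕0 = 1
p2 (pos 2,3,6,7,10,11,14,15,18,19,22,23,26,27,30,31): XOR of data positions = 0⊕0⊕0⊕0⊕0⊕1⊕0⊕0⊕1⊕0⊕0⊕1⊕1⊕1⊕0 = 1
p4 (pos 4,5,6,7,12,13,14,15,20,21,22,23,28,29,30,31): XOR of data positions = 0⊕0⊕0⊕1⊕1⊕1⊕0⊕1⊕1⊕0⊕0⊕1⊕1⊕1⊕0 = 0
p8 (pos 8,9,10,11,12,13,14,15,24,25,26,27,28,29,30,31): XOR of data positions = 0⊕0⊕0⊕1⊕1⊕1⊕0⊕1⊕0⊕1⊕1⊕1⊕1⊕1⊕0 = 1
p16 (pos 16,17,18,19,20,21,22,23,24,25,26,27,28,29,30,31): XOR of data positions = 0⊕0⊕1⊕1⊕1⊕0⊕0⊕1⊕0⊕1⊕1⊕1⊕1⊕1⊕0 = 1
Codeword: 1100000100011101001110010111110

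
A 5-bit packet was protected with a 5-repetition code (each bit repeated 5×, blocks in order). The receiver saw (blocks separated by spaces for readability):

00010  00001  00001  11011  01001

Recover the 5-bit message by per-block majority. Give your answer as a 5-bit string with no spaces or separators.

Block 1 (00010): 1 one → 0
Block 2 (00001): 1 one → 0
Block 3 (00001): 1 one → 0
Block 4 (11011): 4 ones → 1
Block 5 (01001): 2 ones → 0

00010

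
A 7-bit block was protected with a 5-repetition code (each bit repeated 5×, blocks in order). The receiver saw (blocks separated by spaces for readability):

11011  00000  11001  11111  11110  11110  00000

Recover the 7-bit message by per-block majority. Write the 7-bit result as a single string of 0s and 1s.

Block 1 (11011): 4 ones → 1
Block 2 (00000): 0 ones → 0
Block 3 (11001): 3 ones → 1
Block 4 (11111): 5 ones → 1
Block 5 (11110): 4 ones → 1
Block 6 (11110): 4 ones → 1
Block 7 (00000): 0 ones → 0

1011110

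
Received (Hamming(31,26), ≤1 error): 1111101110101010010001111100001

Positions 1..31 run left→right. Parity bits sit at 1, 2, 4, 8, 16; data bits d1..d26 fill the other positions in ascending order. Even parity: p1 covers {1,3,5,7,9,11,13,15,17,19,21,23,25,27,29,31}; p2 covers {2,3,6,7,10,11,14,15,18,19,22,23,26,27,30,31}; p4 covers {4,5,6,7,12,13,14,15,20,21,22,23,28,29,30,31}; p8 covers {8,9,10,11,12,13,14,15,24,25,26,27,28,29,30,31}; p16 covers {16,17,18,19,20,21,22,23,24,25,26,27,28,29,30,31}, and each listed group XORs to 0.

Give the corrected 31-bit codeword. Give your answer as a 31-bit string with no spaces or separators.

s1 (pos 1,3,5,7,9,11,13,15,17,19,21,23,25,27,29,31): 1⊕1⊕1⊕1⊕1⊕1⊕1⊕1⊕0⊕0⊕0⊕1⊕1⊕0⊕0⊕1 = 1
s2 (pos 2,3,6,7,10,11,14,15,18,19,22,23,26,27,30,31): 1⊕1⊕0⊕1⊕0⊕1⊕0⊕1⊕1⊕0⊕1⊕1⊕1⊕0⊕0⊕1 = 0
s4 (pos 4,5,6,7,12,13,14,15,20,21,22,23,28,29,30,31): 1⊕1⊕0⊕1⊕0⊕1⊕0⊕1⊕0⊕0⊕1⊕1⊕0⊕0⊕0⊕1 = 0
s8 (pos 8,9,10,11,12,13,14,15,24,25,26,27,28,29,30,31): 1⊕1⊕0⊕1⊕0⊕1⊕0⊕1⊕1⊕1⊕1⊕0⊕0⊕0⊕0⊕1 = 1
s16 (pos 16,17,18,19,20,21,22,23,24,25,26,27,28,29,30,31): 0⊕0⊕1⊕0⊕0⊕0⊕1⊕1⊕1⊕1⊕1⊕0⊕0⊕0⊕0⊕1 = 1
Syndrome s16…s1 = 11001 → error at position 25.
Flip position 25: 1111101110101010010001111100001 → 1111101110101010010001110100001

1111101110101010010001110100001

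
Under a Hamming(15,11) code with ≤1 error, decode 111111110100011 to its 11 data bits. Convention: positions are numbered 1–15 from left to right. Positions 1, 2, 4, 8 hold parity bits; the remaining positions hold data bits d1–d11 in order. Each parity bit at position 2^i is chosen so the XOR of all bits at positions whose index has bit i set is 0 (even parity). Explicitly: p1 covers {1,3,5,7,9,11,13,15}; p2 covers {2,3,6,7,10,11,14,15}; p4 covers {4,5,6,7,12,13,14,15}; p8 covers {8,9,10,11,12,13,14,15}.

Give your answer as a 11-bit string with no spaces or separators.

01110100011

s1 (pos 1,3,5,7,9,11,13,15): 1⊕1⊕1⊕1⊕0⊕0⊕0⊕1 = 1
s2 (pos 2,3,6,7,10,11,14,15): 1⊕1⊕1⊕1⊕1⊕0⊕1⊕1 = 1
s4 (pos 4,5,6,7,12,13,14,15): 1⊕1⊕1⊕1⊕0⊕0⊕1⊕1 = 0
s8 (pos 8,9,10,11,12,13,14,15): 1⊕0⊕1⊕0⊕0⊕0⊕1⊕1 = 0
Syndrome s8…s1 = 0011 → error at position 3.
Flip position 3: 111111110100011 → 110111110100011
Read data bits from positions 3,5,6,7,9,10,11,12,13,14,15: 01110100011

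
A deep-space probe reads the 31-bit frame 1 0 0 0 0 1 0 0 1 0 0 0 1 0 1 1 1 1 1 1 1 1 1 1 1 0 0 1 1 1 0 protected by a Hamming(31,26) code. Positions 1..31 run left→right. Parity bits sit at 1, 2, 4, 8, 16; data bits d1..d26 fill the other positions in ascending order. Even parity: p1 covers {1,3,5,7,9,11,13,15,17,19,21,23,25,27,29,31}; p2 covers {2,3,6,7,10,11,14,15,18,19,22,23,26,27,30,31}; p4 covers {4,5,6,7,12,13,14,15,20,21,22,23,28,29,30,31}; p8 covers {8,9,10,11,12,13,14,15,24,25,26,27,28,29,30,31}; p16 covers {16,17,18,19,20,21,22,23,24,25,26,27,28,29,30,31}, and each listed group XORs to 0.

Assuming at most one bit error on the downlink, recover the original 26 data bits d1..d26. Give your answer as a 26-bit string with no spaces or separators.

s1 (pos 1,3,5,7,9,11,13,15,17,19,21,23,25,27,29,31): 1⊕0⊕0⊕0⊕1⊕0⊕1⊕1⊕1⊕1⊕1⊕1⊕1⊕0⊕1⊕0 = 0
s2 (pos 2,3,6,7,10,11,14,15,18,19,22,23,26,27,30,31): 0⊕0⊕1⊕0⊕0⊕0⊕0⊕1⊕1⊕1⊕1⊕1⊕0⊕0⊕1⊕0 = 1
s4 (pos 4,5,6,7,12,13,14,15,20,21,22,23,28,29,30,31): 0⊕0⊕1⊕0⊕0⊕1⊕0⊕1⊕1⊕1⊕1⊕1⊕1⊕1⊕1⊕0 = 0
s8 (pos 8,9,10,11,12,13,14,15,24,25,26,27,28,29,30,31): 0⊕1⊕0⊕0⊕0⊕1⊕0⊕1⊕1⊕1⊕0⊕0⊕1⊕1⊕1⊕0 = 0
s16 (pos 16,17,18,19,20,21,22,23,24,25,26,27,28,29,30,31): 1⊕1⊕1⊕1⊕1⊕1⊕1⊕1⊕1⊕1⊕0⊕0⊕1⊕1⊕1⊕0 = 1
Syndrome s16…s1 = 10010 → error at position 18.
Flip position 18: 1000010010001011111111111001110 → 1000010010001011101111111001110
Read data bits from positions 3,5,6,7,9,10,11,12,13,14,15,17,18,19,20,21,22,23,24,25,26,27,28,29,30,31: 00101000101101111111001110

00101000101101111111001110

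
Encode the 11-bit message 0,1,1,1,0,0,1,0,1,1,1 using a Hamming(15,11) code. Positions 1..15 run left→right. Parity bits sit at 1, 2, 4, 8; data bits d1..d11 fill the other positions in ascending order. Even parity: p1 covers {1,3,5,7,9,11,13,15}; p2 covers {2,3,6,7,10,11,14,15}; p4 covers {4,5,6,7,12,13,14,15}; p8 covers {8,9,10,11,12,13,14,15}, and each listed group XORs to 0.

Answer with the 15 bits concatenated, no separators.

Place data at non-parity positions: p1 p2 0 p4 1 1 1 p8 0 0 1 0 1 1 1
p1 (pos 1,3,5,7,9,11,13,15): XOR of data positions = 0⊕1⊕1⊕0⊕1⊕1⊕1 = 1
p2 (pos 2,3,6,7,10,11,14,15): XOR of data positions = 0⊕1⊕1⊕0⊕1⊕1⊕1 = 1
p4 (pos 4,5,6,7,12,13,14,15): XOR of data positions = 1⊕1⊕1⊕0⊕1⊕1⊕1 = 0
p8 (pos 8,9,10,11,12,13,14,15): XOR of data positions = 0⊕0⊕1⊕0⊕1⊕1⊕1 = 0
Codeword: 110011100010111

110011100010111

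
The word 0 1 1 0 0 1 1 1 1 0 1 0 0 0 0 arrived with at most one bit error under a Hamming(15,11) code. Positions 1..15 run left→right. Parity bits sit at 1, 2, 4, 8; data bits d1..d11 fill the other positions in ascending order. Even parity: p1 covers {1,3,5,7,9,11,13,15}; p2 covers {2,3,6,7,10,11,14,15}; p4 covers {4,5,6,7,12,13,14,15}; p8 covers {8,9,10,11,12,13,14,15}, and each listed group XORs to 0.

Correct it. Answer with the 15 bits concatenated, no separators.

011001111110000

s1 (pos 1,3,5,7,9,11,13,15): 0⊕1⊕0⊕1⊕1⊕1⊕0⊕0 = 0
s2 (pos 2,3,6,7,10,11,14,15): 1⊕1⊕1⊕1⊕0⊕1⊕0⊕0 = 1
s4 (pos 4,5,6,7,12,13,14,15): 0⊕0⊕1⊕1⊕0⊕0⊕0⊕0 = 0
s8 (pos 8,9,10,11,12,13,14,15): 1⊕1⊕0⊕1⊕0⊕0⊕0⊕0 = 1
Syndrome s8…s1 = 1010 → error at position 10.
Flip position 10: 011001111010000 → 011001111110000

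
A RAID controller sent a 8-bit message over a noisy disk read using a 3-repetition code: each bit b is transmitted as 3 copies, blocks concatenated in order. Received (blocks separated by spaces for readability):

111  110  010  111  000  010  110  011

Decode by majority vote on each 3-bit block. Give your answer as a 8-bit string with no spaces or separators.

11010011

Block 1 (111): 3 ones → 1
Block 2 (110): 2 ones → 1
Block 3 (010): 1 one → 0
Block 4 (111): 3 ones → 1
Block 5 (000): 0 ones → 0
Block 6 (010): 1 one → 0
Block 7 (110): 2 ones → 1
Block 8 (011): 2 ones → 1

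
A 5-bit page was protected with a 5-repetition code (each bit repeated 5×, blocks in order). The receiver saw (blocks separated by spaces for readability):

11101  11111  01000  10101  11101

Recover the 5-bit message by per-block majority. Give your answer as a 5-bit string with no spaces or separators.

Block 1 (11101): 4 ones → 1
Block 2 (11111): 5 ones → 1
Block 3 (01000): 1 one → 0
Block 4 (10101): 3 ones → 1
Block 5 (11101): 4 ones → 1

11011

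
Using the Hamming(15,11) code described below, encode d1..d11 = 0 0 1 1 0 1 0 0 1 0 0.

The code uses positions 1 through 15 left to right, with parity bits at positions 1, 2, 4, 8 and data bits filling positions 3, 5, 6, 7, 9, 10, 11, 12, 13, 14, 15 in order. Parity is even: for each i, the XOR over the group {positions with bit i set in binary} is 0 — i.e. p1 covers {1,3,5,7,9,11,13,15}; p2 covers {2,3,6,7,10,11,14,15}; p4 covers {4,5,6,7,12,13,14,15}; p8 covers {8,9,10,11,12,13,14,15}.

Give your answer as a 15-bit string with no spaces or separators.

010101100100100

Place data at non-parity positions: p1 p2 0 p4 0 1 1 p8 0 1 0 0 1 0 0
p1 (pos 1,3,5,7,9,11,13,15): XOR of data positions = 0⊕0⊕1⊕0⊕0⊕1⊕0 = 0
p2 (pos 2,3,6,7,10,11,14,15): XOR of data positions = 0⊕1⊕1⊕1⊕0⊕0⊕0 = 1
p4 (pos 4,5,6,7,12,13,14,15): XOR of data positions = 0⊕1⊕1⊕0⊕1⊕0⊕0 = 1
p8 (pos 8,9,10,11,12,13,14,15): XOR of data positions = 0⊕1⊕0⊕0⊕1⊕0⊕0 = 0
Codeword: 010101100100100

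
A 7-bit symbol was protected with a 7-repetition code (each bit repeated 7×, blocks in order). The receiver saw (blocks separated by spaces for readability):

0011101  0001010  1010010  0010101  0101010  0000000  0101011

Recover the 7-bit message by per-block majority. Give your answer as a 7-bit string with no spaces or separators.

Block 1 (0011101): 4 ones → 1
Block 2 (0001010): 2 ones → 0
Block 3 (1010010): 3 ones → 0
Block 4 (0010101): 3 ones → 0
Block 5 (0101010): 3 ones → 0
Block 6 (0000000): 0 ones → 0
Block 7 (0101011): 4 ones → 1

1000001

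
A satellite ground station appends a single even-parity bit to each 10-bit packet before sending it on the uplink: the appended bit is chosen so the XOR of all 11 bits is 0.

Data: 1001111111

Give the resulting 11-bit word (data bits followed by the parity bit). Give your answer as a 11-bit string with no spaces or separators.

XOR of the 10 data bits: 1⊕0⊕0⊕1⊕1⊕1⊕1⊕1⊕1⊕1 = 0
Parity bit = 0 (so all 11 bits XOR to 0).

10011111110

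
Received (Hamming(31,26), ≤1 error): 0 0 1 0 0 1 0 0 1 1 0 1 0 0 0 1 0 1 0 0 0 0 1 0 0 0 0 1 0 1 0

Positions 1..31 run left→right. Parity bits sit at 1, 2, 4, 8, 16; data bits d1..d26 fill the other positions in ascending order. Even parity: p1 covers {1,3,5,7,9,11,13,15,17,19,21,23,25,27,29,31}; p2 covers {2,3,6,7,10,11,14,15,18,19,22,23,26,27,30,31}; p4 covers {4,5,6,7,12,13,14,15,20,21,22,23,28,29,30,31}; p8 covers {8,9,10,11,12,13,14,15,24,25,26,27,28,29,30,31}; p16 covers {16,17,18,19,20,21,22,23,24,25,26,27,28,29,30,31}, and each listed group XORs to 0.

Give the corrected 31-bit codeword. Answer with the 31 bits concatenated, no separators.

0010010011010001010000100001110

s1 (pos 1,3,5,7,9,11,13,15,17,19,21,23,25,27,29,31): 0⊕1⊕0⊕0⊕1⊕0⊕0⊕0⊕0⊕0⊕0⊕1⊕0⊕0⊕0⊕0 = 1
s2 (pos 2,3,6,7,10,11,14,15,18,19,22,23,26,27,30,31): 0⊕1⊕1⊕0⊕1⊕0⊕0⊕0⊕1⊕0⊕0⊕1⊕0⊕0⊕1⊕0 = 0
s4 (pos 4,5,6,7,12,13,14,15,20,21,22,23,28,29,30,31): 0⊕0⊕1⊕0⊕1⊕0⊕0⊕0⊕0⊕0⊕0⊕1⊕1⊕0⊕1⊕0 = 1
s8 (pos 8,9,10,11,12,13,14,15,24,25,26,27,28,29,30,31): 0⊕1⊕1⊕0⊕1⊕0⊕0⊕0⊕0⊕0⊕0⊕0⊕1⊕0⊕1⊕0 = 1
s16 (pos 16,17,18,19,20,21,22,23,24,25,26,27,28,29,30,31): 1⊕0⊕1⊕0⊕0⊕0⊕0⊕1⊕0⊕0⊕0⊕0⊕1⊕0⊕1⊕0 = 1
Syndrome s16…s1 = 11101 → error at position 29.
Flip position 29: 0010010011010001010000100001010 → 0010010011010001010000100001110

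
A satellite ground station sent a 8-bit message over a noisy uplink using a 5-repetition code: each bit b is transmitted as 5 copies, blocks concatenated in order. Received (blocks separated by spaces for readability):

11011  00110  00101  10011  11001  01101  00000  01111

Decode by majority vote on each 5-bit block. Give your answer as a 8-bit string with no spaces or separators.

10011101

Block 1 (11011): 4 ones → 1
Block 2 (00110): 2 ones → 0
Block 3 (00101): 2 ones → 0
Block 4 (10011): 3 ones → 1
Block 5 (11001): 3 ones → 1
Block 6 (01101): 3 ones → 1
Block 7 (00000): 0 ones → 0
Block 8 (01111): 4 ones → 1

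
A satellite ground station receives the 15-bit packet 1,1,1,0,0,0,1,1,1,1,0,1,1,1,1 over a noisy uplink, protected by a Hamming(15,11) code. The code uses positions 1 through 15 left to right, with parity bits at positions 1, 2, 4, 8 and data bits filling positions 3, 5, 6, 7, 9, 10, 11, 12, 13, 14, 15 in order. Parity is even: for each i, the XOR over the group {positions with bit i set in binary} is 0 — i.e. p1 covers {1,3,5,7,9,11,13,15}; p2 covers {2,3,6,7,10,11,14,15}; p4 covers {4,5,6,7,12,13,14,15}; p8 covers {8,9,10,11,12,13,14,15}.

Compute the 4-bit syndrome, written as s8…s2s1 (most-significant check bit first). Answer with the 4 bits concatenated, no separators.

1100

s1 (pos 1,3,5,7,9,11,13,15): 1⊕1⊕0⊕1⊕1⊕0⊕1⊕1 = 0
s2 (pos 2,3,6,7,10,11,14,15): 1⊕1⊕0⊕1⊕1⊕0⊕1⊕1 = 0
s4 (pos 4,5,6,7,12,13,14,15): 0⊕0⊕0⊕1⊕1⊕1⊕1⊕1 = 1
s8 (pos 8,9,10,11,12,13,14,15): 1⊕1⊕1⊕0⊕1⊕1⊕1⊕1 = 1
Syndrome s8…s1 = 1100 → error at position 12.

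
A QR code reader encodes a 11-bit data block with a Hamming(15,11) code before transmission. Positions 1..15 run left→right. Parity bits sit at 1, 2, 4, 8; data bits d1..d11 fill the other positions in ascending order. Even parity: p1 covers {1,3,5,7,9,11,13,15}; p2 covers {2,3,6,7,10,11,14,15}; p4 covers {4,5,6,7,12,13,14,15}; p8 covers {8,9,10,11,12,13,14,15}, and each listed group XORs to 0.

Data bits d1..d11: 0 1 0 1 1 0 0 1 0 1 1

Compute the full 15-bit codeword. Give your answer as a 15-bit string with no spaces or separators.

Place data at non-parity positions: p1 p2 0 p4 1 0 1 p8 1 0 0 1 0 1 1
p1 (pos 1,3,5,7,9,11,13,15): XOR of data positions = 0⊕1⊕1⊕1⊕0⊕0⊕1 = 0
p2 (pos 2,3,6,7,10,11,14,15): XOR of data positions = 0⊕0⊕1⊕0⊕0⊕1⊕1 = 1
p4 (pos 4,5,6,7,12,13,14,15): XOR of data positions = 1⊕0⊕1⊕1⊕0⊕1⊕1 = 1
p8 (pos 8,9,10,11,12,13,14,15): XOR of data positions = 1⊕0⊕0⊕1⊕0⊕1⊕1 = 0
Codeword: 010110101001011

010110101001011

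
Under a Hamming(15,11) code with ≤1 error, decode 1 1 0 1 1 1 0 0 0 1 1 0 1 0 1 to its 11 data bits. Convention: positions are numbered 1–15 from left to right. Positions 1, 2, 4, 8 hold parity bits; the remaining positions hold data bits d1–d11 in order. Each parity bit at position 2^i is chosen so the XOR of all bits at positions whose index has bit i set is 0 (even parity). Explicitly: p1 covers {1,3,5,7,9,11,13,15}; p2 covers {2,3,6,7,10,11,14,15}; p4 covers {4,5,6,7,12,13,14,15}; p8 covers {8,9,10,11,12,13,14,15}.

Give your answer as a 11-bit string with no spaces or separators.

01110110101

s1 (pos 1,3,5,7,9,11,13,15): 1⊕0⊕1⊕0⊕0⊕1⊕1⊕1 = 1
s2 (pos 2,3,6,7,10,11,14,15): 1⊕0⊕1⊕0⊕1⊕1⊕0⊕1 = 1
s4 (pos 4,5,6,7,12,13,14,15): 1⊕1⊕1⊕0⊕0⊕1⊕0⊕1 = 1
s8 (pos 8,9,10,11,12,13,14,15): 0⊕0⊕1⊕1⊕0⊕1⊕0⊕1 = 0
Syndrome s8…s1 = 0111 → error at position 7.
Flip position 7: 110111000110101 → 110111100110101
Read data bits from positions 3,5,6,7,9,10,11,12,13,14,15: 01110110101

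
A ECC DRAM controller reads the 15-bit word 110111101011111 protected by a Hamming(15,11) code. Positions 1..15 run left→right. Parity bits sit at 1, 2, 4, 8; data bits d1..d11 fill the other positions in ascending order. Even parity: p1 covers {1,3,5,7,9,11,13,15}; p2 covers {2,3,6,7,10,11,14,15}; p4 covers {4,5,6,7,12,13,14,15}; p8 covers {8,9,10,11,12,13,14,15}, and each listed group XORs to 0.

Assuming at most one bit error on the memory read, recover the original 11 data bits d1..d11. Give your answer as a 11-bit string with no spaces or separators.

01111011111

s1 (pos 1,3,5,7,9,11,13,15): 1⊕0⊕1⊕1⊕1⊕1⊕1⊕1 = 1
s2 (pos 2,3,6,7,10,11,14,15): 1⊕0⊕1⊕1⊕0⊕1⊕1⊕1 = 0
s4 (pos 4,5,6,7,12,13,14,15): 1⊕1⊕1⊕1⊕1⊕1⊕1⊕1 = 0
s8 (pos 8,9,10,11,12,13,14,15): 0⊕1⊕0⊕1⊕1⊕1⊕1⊕1 = 0
Syndrome s8…s1 = 0001 → error at position 1.
Flip position 1: 110111101011111 → 010111101011111
Read data bits from positions 3,5,6,7,9,10,11,12,13,14,15: 01111011111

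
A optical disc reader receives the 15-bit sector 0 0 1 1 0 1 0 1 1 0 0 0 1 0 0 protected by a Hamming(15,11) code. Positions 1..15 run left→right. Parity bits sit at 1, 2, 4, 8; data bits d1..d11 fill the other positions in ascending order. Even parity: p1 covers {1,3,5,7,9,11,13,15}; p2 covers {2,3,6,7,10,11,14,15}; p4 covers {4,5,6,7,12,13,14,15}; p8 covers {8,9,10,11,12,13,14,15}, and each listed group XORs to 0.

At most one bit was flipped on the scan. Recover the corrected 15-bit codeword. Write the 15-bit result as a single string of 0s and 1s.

s1 (pos 1,3,5,7,9,11,13,15): 0⊕1⊕0⊕0⊕1⊕0⊕1⊕0 = 1
s2 (pos 2,3,6,7,10,11,14,15): 0⊕1⊕1⊕0⊕0⊕0⊕0⊕0 = 0
s4 (pos 4,5,6,7,12,13,14,15): 1⊕0⊕1⊕0⊕0⊕1⊕0⊕0 = 1
s8 (pos 8,9,10,11,12,13,14,15): 1⊕1⊕0⊕0⊕0⊕1⊕0⊕0 = 1
Syndrome s8…s1 = 1101 → error at position 13.
Flip position 13: 001101011000100 → 001101011000000

001101011000000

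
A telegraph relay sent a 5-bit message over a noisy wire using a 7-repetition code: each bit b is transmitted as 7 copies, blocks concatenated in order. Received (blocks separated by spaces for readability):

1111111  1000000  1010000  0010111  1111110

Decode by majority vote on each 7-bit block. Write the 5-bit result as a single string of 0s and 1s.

10011

Block 1 (1111111): 7 ones → 1
Block 2 (1000000): 1 one → 0
Block 3 (1010000): 2 ones → 0
Block 4 (0010111): 4 ones → 1
Block 5 (1111110): 6 ones → 1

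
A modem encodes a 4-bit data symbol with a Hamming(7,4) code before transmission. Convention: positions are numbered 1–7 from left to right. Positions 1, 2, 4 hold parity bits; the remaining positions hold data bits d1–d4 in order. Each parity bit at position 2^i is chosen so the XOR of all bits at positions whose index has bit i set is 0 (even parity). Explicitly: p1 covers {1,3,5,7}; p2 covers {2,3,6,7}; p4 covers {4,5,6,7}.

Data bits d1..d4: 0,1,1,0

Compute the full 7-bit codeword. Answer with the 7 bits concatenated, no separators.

Place data at non-parity positions: p1 p2 0 p4 1 1 0
p1 (pos 1,3,5,7): XOR of data positions = 0⊕1⊕0 = 1
p2 (pos 2,3,6,7): XOR of data positions = 0⊕1⊕0 = 1
p4 (pos 4,5,6,7): XOR of data positions = 1⊕1⊕0 = 0
Codeword: 1100110

1100110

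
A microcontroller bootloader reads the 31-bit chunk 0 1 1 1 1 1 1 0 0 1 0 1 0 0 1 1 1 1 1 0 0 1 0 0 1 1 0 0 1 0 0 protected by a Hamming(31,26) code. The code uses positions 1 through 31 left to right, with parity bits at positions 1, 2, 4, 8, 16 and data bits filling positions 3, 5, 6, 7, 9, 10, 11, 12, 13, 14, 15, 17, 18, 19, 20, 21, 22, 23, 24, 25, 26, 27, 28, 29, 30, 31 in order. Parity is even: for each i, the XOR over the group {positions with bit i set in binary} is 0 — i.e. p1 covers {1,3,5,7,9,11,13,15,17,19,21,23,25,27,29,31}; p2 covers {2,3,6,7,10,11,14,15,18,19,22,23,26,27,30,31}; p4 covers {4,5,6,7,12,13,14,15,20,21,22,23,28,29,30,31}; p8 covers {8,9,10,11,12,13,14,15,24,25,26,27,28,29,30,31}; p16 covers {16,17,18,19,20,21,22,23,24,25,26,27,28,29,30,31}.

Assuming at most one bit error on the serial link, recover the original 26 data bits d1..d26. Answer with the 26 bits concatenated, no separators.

s1 (pos 1,3,5,7,9,11,13,15,17,19,21,23,25,27,29,31): 0⊕1⊕1⊕1⊕0⊕0⊕0⊕1⊕1⊕1⊕0⊕0⊕1⊕0⊕1⊕0 = 0
s2 (pos 2,3,6,7,10,11,14,15,18,19,22,23,26,27,30,31): 1⊕1⊕1⊕1⊕1⊕0⊕0⊕1⊕1⊕1⊕1⊕0⊕1⊕0⊕0⊕0 = 0
s4 (pos 4,5,6,7,12,13,14,15,20,21,22,23,28,29,30,31): 1⊕1⊕1⊕1⊕1⊕0⊕0⊕1⊕0⊕0⊕1⊕0⊕0⊕1⊕0⊕0 = 0
s8 (pos 8,9,10,11,12,13,14,15,24,25,26,27,28,29,30,31): 0⊕0⊕1⊕0⊕1⊕0⊕0⊕1⊕0⊕1⊕1⊕0⊕0⊕1⊕0⊕0 = 0
s16 (pos 16,17,18,19,20,21,22,23,24,25,26,27,28,29,30,31): 1⊕1⊕1⊕1⊕0⊕0⊕1⊕0⊕0⊕1⊕1⊕0⊕0⊕1⊕0⊕0 = 0
Syndrome s16…s1 = 00000 → no error.
Read data bits from positions 3,5,6,7,9,10,11,12,13,14,15,17,18,19,20,21,22,23,24,25,26,27,28,29,30,31: 11110101001111001001100100

11110101001111001001100100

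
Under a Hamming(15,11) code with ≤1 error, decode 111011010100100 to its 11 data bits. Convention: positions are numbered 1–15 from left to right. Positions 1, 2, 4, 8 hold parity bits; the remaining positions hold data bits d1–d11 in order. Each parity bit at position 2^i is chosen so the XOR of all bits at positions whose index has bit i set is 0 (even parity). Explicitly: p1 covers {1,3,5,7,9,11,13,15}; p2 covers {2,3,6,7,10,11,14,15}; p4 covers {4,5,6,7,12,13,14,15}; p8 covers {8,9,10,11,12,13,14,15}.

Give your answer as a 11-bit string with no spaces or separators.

s1 (pos 1,3,5,7,9,11,13,15): 1⊕1⊕1⊕0⊕0⊕0⊕1⊕0 = 0
s2 (pos 2,3,6,7,10,11,14,15): 1⊕1⊕1⊕0⊕1⊕0⊕0⊕0 = 0
s4 (pos 4,5,6,7,12,13,14,15): 0⊕1⊕1⊕0⊕0⊕1⊕0⊕0 = 1
s8 (pos 8,9,10,11,12,13,14,15): 1⊕0⊕1⊕0⊕0⊕1⊕0⊕0 = 1
Syndrome s8…s1 = 1100 → error at position 12.
Flip position 12: 111011010100100 → 111011010101100
Read data bits from positions 3,5,6,7,9,10,11,12,13,14,15: 11100101100

11100101100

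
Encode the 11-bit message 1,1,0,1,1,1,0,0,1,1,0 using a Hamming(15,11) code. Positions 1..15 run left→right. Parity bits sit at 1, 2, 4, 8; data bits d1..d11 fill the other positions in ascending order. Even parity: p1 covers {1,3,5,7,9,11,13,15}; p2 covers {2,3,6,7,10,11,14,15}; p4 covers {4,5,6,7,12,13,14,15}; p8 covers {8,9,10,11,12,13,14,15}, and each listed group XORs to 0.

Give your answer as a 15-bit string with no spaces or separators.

101010101100110

Place data at non-parity positions: p1 p2 1 p4 1 0 1 p8 1 1 0 0 1 1 0
p1 (pos 1,3,5,7,9,11,13,15): XOR of data positions = 1⊕1⊕1⊕1⊕0⊕1⊕0 = 1
p2 (pos 2,3,6,7,10,11,14,15): XOR of data positions = 1⊕0⊕1⊕1⊕0⊕1⊕0 = 0
p4 (pos 4,5,6,7,12,13,14,15): XOR of data positions = 1⊕0⊕1⊕0⊕1⊕1⊕0 = 0
p8 (pos 8,9,10,11,12,13,14,15): XOR of data positions = 1⊕1⊕0⊕0⊕1⊕1⊕0 = 0
Codeword: 101010101100110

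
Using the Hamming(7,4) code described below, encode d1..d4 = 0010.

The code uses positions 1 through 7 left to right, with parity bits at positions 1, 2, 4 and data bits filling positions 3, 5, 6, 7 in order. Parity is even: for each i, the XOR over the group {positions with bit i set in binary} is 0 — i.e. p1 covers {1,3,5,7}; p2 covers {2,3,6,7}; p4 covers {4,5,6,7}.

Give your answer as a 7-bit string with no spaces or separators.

Place data at non-parity positions: p1 p2 0 p4 0 1 0
p1 (pos 1,3,5,7): XOR of data positions = 0⊕0⊕0 = 0
p2 (pos 2,3,6,7): XOR of data positions = 0⊕1⊕0 = 1
p4 (pos 4,5,6,7): XOR of data positions = 0⊕1⊕0 = 1
Codeword: 0101010

0101010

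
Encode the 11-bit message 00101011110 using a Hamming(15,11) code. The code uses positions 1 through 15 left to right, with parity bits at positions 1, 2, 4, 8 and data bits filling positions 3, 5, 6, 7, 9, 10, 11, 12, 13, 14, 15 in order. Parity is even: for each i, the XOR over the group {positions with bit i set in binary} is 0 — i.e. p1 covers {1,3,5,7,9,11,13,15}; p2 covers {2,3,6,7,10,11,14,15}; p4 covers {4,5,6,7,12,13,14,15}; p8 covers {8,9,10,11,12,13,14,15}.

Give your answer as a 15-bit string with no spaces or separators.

110001011011110

Place data at non-parity positions: p1 p2 0 p4 0 1 0 p8 1 0 1 1 1 1 0
p1 (pos 1,3,5,7,9,11,13,15): XOR of data positions = 0⊕0⊕0⊕1⊕1⊕1⊕0 = 1
p2 (pos 2,3,6,7,10,11,14,15): XOR of data positions = 0⊕1⊕0⊕0⊕1⊕1⊕0 = 1
p4 (pos 4,5,6,7,12,13,14,15): XOR of data positions = 0⊕1⊕0⊕1⊕1⊕1⊕0 = 0
p8 (pos 8,9,10,11,12,13,14,15): XOR of data positions = 1⊕0⊕1⊕1⊕1⊕1⊕0 = 1
Codeword: 110001011011110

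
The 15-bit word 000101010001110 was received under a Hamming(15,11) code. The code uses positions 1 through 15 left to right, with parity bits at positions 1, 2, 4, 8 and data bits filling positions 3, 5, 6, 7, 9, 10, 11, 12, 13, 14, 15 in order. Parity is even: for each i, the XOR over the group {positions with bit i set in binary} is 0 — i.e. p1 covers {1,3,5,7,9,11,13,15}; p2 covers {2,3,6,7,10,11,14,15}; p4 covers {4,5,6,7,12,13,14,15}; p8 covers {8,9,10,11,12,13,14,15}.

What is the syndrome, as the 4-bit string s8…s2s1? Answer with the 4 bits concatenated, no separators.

s1 (pos 1,3,5,7,9,11,13,15): 0⊕0⊕0⊕0⊕0⊕0⊕1⊕0 = 1
s2 (pos 2,3,6,7,10,11,14,15): 0⊕0⊕1⊕0⊕0⊕0⊕1⊕0 = 0
s4 (pos 4,5,6,7,12,13,14,15): 1⊕0⊕1⊕0⊕1⊕1⊕1⊕0 = 1
s8 (pos 8,9,10,11,12,13,14,15): 1⊕0⊕0⊕0⊕1⊕1⊕1⊕0 = 0
Syndrome s8…s1 = 0101 → error at position 5.

0101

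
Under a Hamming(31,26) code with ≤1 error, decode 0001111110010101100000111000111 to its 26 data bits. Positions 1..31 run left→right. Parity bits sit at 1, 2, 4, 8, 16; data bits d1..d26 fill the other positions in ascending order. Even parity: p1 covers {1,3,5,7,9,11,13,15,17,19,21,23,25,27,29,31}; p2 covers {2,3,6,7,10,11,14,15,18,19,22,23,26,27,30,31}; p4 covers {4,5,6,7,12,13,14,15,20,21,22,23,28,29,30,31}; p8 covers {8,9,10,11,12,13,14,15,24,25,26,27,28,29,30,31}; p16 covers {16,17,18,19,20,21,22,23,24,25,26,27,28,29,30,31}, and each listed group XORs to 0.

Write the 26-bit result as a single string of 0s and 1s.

01111001010100000111000111

s1 (pos 1,3,5,7,9,11,13,15,17,19,21,23,25,27,29,31): 0⊕0⊕1⊕1⊕1⊕0⊕0⊕0⊕1⊕0⊕0⊕1⊕1⊕0⊕1⊕1 = 0
s2 (pos 2,3,6,7,10,11,14,15,18,19,22,23,26,27,30,31): 0⊕0⊕1⊕1⊕0⊕0⊕1⊕0⊕0⊕0⊕0⊕1⊕0⊕0⊕1⊕1 = 0
s4 (pos 4,5,6,7,12,13,14,15,20,21,22,23,28,29,30,31): 1⊕1⊕1⊕1⊕1⊕0⊕1⊕0⊕0⊕0⊕0⊕1⊕0⊕1⊕1⊕1 = 0
s8 (pos 8,9,10,11,12,13,14,15,24,25,26,27,28,29,30,31): 1⊕1⊕0⊕0⊕1⊕0⊕1⊕0⊕1⊕1⊕0⊕0⊕0⊕1⊕1⊕1 = 1
s16 (pos 16,17,18,19,20,21,22,23,24,25,26,27,28,29,30,31): 1⊕1⊕0⊕0⊕0⊕0⊕0⊕1⊕1⊕1⊕0⊕0⊕0⊕1⊕1⊕1 = 0
Syndrome s16…s1 = 01000 → error at position 8.
Flip position 8: 0001111110010101100000111000111 → 0001111010010101100000111000111
Read data bits from positions 3,5,6,7,9,10,11,12,13,14,15,17,18,19,20,21,22,23,24,25,26,27,28,29,30,31: 01111001010100000111000111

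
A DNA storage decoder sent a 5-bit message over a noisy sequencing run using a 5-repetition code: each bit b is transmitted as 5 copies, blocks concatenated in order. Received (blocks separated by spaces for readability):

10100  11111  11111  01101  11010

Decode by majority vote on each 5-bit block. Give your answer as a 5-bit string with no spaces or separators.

Block 1 (10100): 2 ones → 0
Block 2 (11111): 5 ones → 1
Block 3 (11111): 5 ones → 1
Block 4 (01101): 3 ones → 1
Block 5 (11010): 3 ones → 1

01111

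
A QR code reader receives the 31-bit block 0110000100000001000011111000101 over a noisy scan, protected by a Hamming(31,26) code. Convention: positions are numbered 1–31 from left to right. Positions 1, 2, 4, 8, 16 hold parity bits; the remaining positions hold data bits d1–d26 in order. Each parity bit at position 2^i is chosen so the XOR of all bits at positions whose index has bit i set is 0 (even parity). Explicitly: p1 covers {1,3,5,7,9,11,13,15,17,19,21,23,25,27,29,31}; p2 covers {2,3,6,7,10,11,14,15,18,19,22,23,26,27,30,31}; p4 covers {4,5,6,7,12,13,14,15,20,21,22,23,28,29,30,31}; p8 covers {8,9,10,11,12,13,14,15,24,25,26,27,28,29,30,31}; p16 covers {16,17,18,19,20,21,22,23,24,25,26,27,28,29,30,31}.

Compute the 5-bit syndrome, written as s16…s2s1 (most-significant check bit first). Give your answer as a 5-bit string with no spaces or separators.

01110

s1 (pos 1,3,5,7,9,11,13,15,17,19,21,23,25,27,29,31): 0⊕1⊕0⊕0⊕0⊕0⊕0⊕0⊕0⊕0⊕1⊕1⊕1⊕0⊕1⊕1 = 0
s2 (pos 2,3,6,7,10,11,14,15,18,19,22,23,26,27,30,31): 1⊕1⊕0⊕0⊕0⊕0⊕0⊕0⊕0⊕0⊕1⊕1⊕0⊕0⊕0⊕1 = 1
s4 (pos 4,5,6,7,12,13,14,15,20,21,22,23,28,29,30,31): 0⊕0⊕0⊕0⊕0⊕0⊕0⊕0⊕0⊕1⊕1⊕1⊕0⊕1⊕0⊕1 = 1
s8 (pos 8,9,10,11,12,13,14,15,24,25,26,27,28,29,30,31): 1⊕0⊕0⊕0⊕0⊕0⊕0⊕0⊕1⊕1⊕0⊕0⊕0⊕1⊕0⊕1 = 1
s16 (pos 16,17,18,19,20,21,22,23,24,25,26,27,28,29,30,31): 1⊕0⊕0⊕0⊕0⊕1⊕1⊕1⊕1⊕1⊕0⊕0⊕0⊕1⊕0⊕1 = 0
Syndrome s16…s1 = 01110 → error at position 14.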